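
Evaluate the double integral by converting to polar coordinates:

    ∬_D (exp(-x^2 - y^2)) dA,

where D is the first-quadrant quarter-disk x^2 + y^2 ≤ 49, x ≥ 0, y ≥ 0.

The region D is 0 ≤ r ≤ 7, 0 ≤ θ ≤ π/2 in polar coordinates, where x = r cos(θ), y = r sin(θ), and dA = r dr dθ.

Under the substitution, the integrand becomes exp(-r^2), so

    ∬_D (exp(-x^2 - y^2)) dA = ∫_{0}^{π/2} ∫_{0}^{7} (exp(-r^2)) · r dr dθ.

Inner integral (in r): ∫_{0}^{7} (exp(-r^2)) · r dr = -(1 - exp(49))exp(-49)/2.

Outer integral (in θ): ∫_{0}^{π/2} (-(1 - exp(49))exp(-49)/2) dθ = -π exp(-49)/4 + π/4.

Therefore ∬_D (exp(-x^2 - y^2)) dA = -π exp(-49)/4 + π/4.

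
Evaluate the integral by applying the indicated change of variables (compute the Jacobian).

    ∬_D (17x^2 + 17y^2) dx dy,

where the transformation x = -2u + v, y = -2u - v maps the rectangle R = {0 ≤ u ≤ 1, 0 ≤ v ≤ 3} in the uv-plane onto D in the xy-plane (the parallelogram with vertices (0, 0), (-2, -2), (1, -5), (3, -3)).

Compute the Jacobian determinant of (x, y) with respect to (u, v):

    ∂(x,y)/∂(u,v) = | -2  1 | = (-2)(-1) - (1)(-2) = 4.
                   | -2  -1 |

Its absolute value is |J| = 4 (the area scaling factor).

Substituting x = -2u + v, y = -2u - v into the integrand,

    17x^2 + 17y^2 → 136u^2 + 34v^2,

so the integral becomes

    ∬_R (136u^2 + 34v^2) · |J| du dv = ∫_0^1 ∫_0^3 (544u^2 + 136v^2) dv du.

Inner (v): 1632u^2 + 1224.
Outer (u): 1768.

Therefore ∬_D (17x^2 + 17y^2) dx dy = 1768.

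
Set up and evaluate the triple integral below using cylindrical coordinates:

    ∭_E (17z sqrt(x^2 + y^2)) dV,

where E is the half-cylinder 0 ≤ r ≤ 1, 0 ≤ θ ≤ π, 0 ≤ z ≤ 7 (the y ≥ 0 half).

In cylindrical coordinates, x = r cos(θ), y = r sin(θ), z = z, and dV = r dr dθ dz.

The integrand becomes 17r z, so

    ∭_E (17z sqrt(x^2 + y^2)) dV = ∫_{0}^{π} ∫_{0}^{1} ∫_{0}^{7} (17r z) · r dz dr dθ.

Inner (z): 833r^2/2.
Middle (r from 0 to 1): 833/6.
Outer (θ): 833π/6.

Therefore the triple integral equals 833π/6.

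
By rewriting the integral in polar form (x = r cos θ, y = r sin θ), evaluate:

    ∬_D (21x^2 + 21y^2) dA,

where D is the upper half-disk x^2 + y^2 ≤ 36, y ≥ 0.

The region D is 0 ≤ r ≤ 6, 0 ≤ θ ≤ π in polar coordinates, where x = r cos(θ), y = r sin(θ), and dA = r dr dθ.

Under the substitution, the integrand becomes 21r^2, so

    ∬_D (21x^2 + 21y^2) dA = ∫_{0}^{π} ∫_{0}^{6} (21r^2) · r dr dθ.

Inner integral (in r): ∫_{0}^{6} (21r^2) · r dr = 6804.

Outer integral (in θ): ∫_{0}^{π} (6804) dθ = 6804π.

Therefore ∬_D (21x^2 + 21y^2) dA = 6804π.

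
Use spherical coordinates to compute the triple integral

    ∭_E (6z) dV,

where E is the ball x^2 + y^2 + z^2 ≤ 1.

In spherical coordinates, x = ρ sin(φ) cos(θ), y = ρ sin(φ) sin(θ), z = ρ cos(φ), and dV = ρ^2 sin(φ) dρ dφ dθ.

The integrand becomes 6ρ cos(φ), so

    ∭_E (6z) dV = ∫_{0}^{2π} ∫_{0}^{π} ∫_{0}^{1} (6ρ cos(φ)) · ρ^2 sin(φ) dρ dφ dθ.

Inner (ρ): 3sin(2φ)/4.
Middle (φ): 0.
Outer (θ): 0.

Therefore the triple integral equals 0.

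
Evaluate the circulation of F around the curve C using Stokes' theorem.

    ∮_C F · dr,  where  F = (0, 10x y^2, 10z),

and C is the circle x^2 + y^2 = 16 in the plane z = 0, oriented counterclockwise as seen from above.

Let S be the flat disk x^2 + y^2 ≤ 16 in the plane z = 0, with upward unit normal n̂ = ẑ. By Stokes' theorem,

    ∮_C F · dr = ∬_S (∇ × F) · n̂ dS = ∬_D (curl F)_z dA,

where D is the disk x^2 + y^2 ≤ 16.

Compute the curl of F = (0, 10x y^2, 10z):
    (∇ × F)_x = ∂F_z/∂y - ∂F_y/∂z = 0,
    (∇ × F)_y = ∂F_x/∂z - ∂F_z/∂x = 0,
    (∇ × F)_z = ∂F_y/∂x - ∂F_x/∂y = 10y^2.

On z = 0, (curl F)_z = 10y^2.

Convert to polar (x = r cos θ, y = r sin θ, dA = r dr dθ); the integrand becomes 10r^2sin(θ)^2, so

    ∬_D (curl F)_z dA = ∫_0^{2π} ∫_0^{4} (10r^2sin(θ)^2) · r dr dθ.

Inner (r from 0 to 4): 640sin(θ)^2.
Outer (θ from 0 to 2π): 640π.

Therefore ∮_C F · dr = 640π.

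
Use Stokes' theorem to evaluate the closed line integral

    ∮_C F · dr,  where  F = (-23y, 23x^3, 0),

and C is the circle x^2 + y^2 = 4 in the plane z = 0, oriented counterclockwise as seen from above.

Let S be the flat disk x^2 + y^2 ≤ 4 in the plane z = 0, with upward unit normal n̂ = ẑ. By Stokes' theorem,

    ∮_C F · dr = ∬_S (∇ × F) · n̂ dS = ∬_D (curl F)_z dA,

where D is the disk x^2 + y^2 ≤ 4.

Compute the curl of F = (-23y, 23x^3, 0):
    (∇ × F)_x = ∂F_z/∂y - ∂F_y/∂z = 0,
    (∇ × F)_y = ∂F_x/∂z - ∂F_z/∂x = 0,
    (∇ × F)_z = ∂F_y/∂x - ∂F_x/∂y = 69x^2 + 23.

On z = 0, (curl F)_z = 69x^2 + 23.

Convert to polar (x = r cos θ, y = r sin θ, dA = r dr dθ); the integrand becomes 69r^2cos(θ)^2 + 23, so

    ∬_D (curl F)_z dA = ∫_0^{2π} ∫_0^{2} (69r^2cos(θ)^2 + 23) · r dr dθ.

Inner (r from 0 to 2): 276cos(θ)^2 + 46.
Outer (θ from 0 to 2π): 368π.

Therefore ∮_C F · dr = 368π.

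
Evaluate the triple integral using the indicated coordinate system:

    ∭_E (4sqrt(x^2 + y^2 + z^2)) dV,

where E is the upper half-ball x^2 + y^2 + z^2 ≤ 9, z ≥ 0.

In spherical coordinates, x = ρ sin(φ) cos(θ), y = ρ sin(φ) sin(θ), z = ρ cos(φ), and dV = ρ^2 sin(φ) dρ dφ dθ.

The integrand becomes 4ρ, so

    ∭_E (4sqrt(x^2 + y^2 + z^2)) dV = ∫_{0}^{2π} ∫_{0}^{π/2} ∫_{0}^{3} (4ρ) · ρ^2 sin(φ) dρ dφ dθ.

Inner (ρ): 81sin(φ).
Middle (φ): 81.
Outer (θ): 162π.

Therefore the triple integral equals 162π.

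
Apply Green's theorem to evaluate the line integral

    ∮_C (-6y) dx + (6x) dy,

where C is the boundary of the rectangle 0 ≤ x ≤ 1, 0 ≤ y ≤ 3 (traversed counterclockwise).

Green's theorem converts the closed line integral into a double integral over the enclosed region D:

    ∮_C P dx + Q dy = ∬_D (∂Q/∂x - ∂P/∂y) dA.

Here P = -6y, Q = 6x, so

    ∂Q/∂x = 6,    ∂P/∂y = -6,
    ∂Q/∂x - ∂P/∂y = 12.

D is the region 0 ≤ x ≤ 1, 0 ≤ y ≤ 3. Evaluating the double integral:

    ∬_D (12) dA = ∫_0^{1} ∫_0^{3} (12) dy dx.

Inner (y from 0 to 3): 36.
Outer (x from 0 to 1): 36.

Therefore ∮_C P dx + Q dy = 36.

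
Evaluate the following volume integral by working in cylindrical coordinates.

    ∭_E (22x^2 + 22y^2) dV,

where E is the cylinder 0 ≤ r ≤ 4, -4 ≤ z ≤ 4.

In cylindrical coordinates, x = r cos(θ), y = r sin(θ), z = z, and dV = r dr dθ dz.

The integrand becomes 22r^2, so

    ∭_E (22x^2 + 22y^2) dV = ∫_{0}^{2π} ∫_{0}^{4} ∫_{-4}^{4} (22r^2) · r dz dr dθ.

Inner (z): 176r^3.
Middle (r from 0 to 4): 11264.
Outer (θ): 22528π.

Therefore the triple integral equals 22528π.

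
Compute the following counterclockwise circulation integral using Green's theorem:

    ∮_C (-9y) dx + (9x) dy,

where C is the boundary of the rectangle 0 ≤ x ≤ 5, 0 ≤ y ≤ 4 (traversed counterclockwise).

Green's theorem converts the closed line integral into a double integral over the enclosed region D:

    ∮_C P dx + Q dy = ∬_D (∂Q/∂x - ∂P/∂y) dA.

Here P = -9y, Q = 9x, so

    ∂Q/∂x = 9,    ∂P/∂y = -9,
    ∂Q/∂x - ∂P/∂y = 18.

D is the region 0 ≤ x ≤ 5, 0 ≤ y ≤ 4. Evaluating the double integral:

    ∬_D (18) dA = ∫_0^{5} ∫_0^{4} (18) dy dx.

Inner (y from 0 to 4): 72.
Outer (x from 0 to 5): 360.

Therefore ∮_C P dx + Q dy = 360.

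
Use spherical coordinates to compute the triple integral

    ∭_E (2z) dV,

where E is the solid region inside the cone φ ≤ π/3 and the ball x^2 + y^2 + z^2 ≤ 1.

In spherical coordinates, x = ρ sin(φ) cos(θ), y = ρ sin(φ) sin(θ), z = ρ cos(φ), and dV = ρ^2 sin(φ) dρ dφ dθ.

The integrand becomes 2ρ cos(φ), so

    ∭_E (2z) dV = ∫_{0}^{2π} ∫_{0}^{π/3} ∫_{0}^{1} (2ρ cos(φ)) · ρ^2 sin(φ) dρ dφ dθ.

Inner (ρ): sin(2φ)/4.
Middle (φ): 3/16.
Outer (θ): 3π/8.

Therefore the triple integral equals 3π/8.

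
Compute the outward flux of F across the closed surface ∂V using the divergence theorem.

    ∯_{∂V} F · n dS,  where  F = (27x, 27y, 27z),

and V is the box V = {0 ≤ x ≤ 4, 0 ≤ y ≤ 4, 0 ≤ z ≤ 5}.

By the divergence theorem,

    ∯_{∂V} F · n dS = ∭_V (∇ · F) dV.

Compute the divergence:
    ∇ · F = ∂F_x/∂x + ∂F_y/∂y + ∂F_z/∂z = 27 + 27 + 27 = 81.

V is a rectangular box, so dV = dx dy dz with 0 ≤ x ≤ 4, 0 ≤ y ≤ 4, 0 ≤ z ≤ 5.

Integrate (81) over V as an iterated integral:

    ∭_V (∇·F) dV = ∫_0^{4} ∫_0^{4} ∫_0^{5} (81) dz dy dx.

Inner (z from 0 to 5): 405.
Middle (y from 0 to 4): 1620.
Outer (x from 0 to 4): 6480.

Therefore ∯_{∂V} F · n dS = 6480.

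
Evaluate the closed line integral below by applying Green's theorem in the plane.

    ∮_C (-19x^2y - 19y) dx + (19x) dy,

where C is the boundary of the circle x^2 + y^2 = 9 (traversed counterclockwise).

Green's theorem converts the closed line integral into a double integral over the enclosed region D:

    ∮_C P dx + Q dy = ∬_D (∂Q/∂x - ∂P/∂y) dA.

Here P = -19x^2y - 19y, Q = 19x, so

    ∂Q/∂x = 19,    ∂P/∂y = -19x^2 - 19,
    ∂Q/∂x - ∂P/∂y = 19x^2 + 38.

D is the region x^2 + y^2 ≤ 9. Evaluating the double integral:

In polar coordinates (x = r cos θ, y = r sin θ, dA = r dr dθ) the integrand becomes 19r^2cos(θ)^2 + 38, so

    ∬_D (19x^2 + 38) dA = ∫_0^{2π} ∫_0^{3} (19r^2cos(θ)^2 + 38) · r dr dθ.

Inner (r from 0 to 3): 1539cos(θ)^2/4 + 171.
Outer (θ from 0 to 2π): 2907π/4.

Therefore ∮_C P dx + Q dy = 2907π/4.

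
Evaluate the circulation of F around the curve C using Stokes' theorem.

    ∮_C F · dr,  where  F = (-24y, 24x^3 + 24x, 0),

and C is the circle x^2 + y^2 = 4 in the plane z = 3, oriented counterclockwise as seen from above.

Let S be the flat disk x^2 + y^2 ≤ 4 in the plane z = 3, with upward unit normal n̂ = ẑ. By Stokes' theorem,

    ∮_C F · dr = ∬_S (∇ × F) · n̂ dS = ∬_D (curl F)_z dA,

where D is the disk x^2 + y^2 ≤ 4.

Compute the curl of F = (-24y, 24x^3 + 24x, 0):
    (∇ × F)_x = ∂F_z/∂y - ∂F_y/∂z = 0,
    (∇ × F)_y = ∂F_x/∂z - ∂F_z/∂x = 0,
    (∇ × F)_z = ∂F_y/∂x - ∂F_x/∂y = 72x^2 + 48.

On z = 3, (curl F)_z = 72x^2 + 48.

Convert to polar (x = r cos θ, y = r sin θ, dA = r dr dθ); the integrand becomes 72r^2cos(θ)^2 + 48, so

    ∬_D (curl F)_z dA = ∫_0^{2π} ∫_0^{2} (72r^2cos(θ)^2 + 48) · r dr dθ.

Inner (r from 0 to 2): 288cos(θ)^2 + 96.
Outer (θ from 0 to 2π): 480π.

Therefore ∮_C F · dr = 480π.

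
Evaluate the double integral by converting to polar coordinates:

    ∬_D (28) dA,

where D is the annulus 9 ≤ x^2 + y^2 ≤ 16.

The region D is 3 ≤ r ≤ 4, 0 ≤ θ ≤ 2π in polar coordinates, where x = r cos(θ), y = r sin(θ), and dA = r dr dθ.

Under the substitution, the integrand becomes 28, so

    ∬_D (28) dA = ∫_{0}^{2π} ∫_{3}^{4} (28) · r dr dθ.

Inner integral (in r): ∫_{3}^{4} (28) · r dr = 98.

Outer integral (in θ): ∫_{0}^{2π} (98) dθ = 196π.

Therefore ∬_D (28) dA = 196π.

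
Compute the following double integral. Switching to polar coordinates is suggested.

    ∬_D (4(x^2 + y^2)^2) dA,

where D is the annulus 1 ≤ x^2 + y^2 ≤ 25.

The region D is 1 ≤ r ≤ 5, 0 ≤ θ ≤ 2π in polar coordinates, where x = r cos(θ), y = r sin(θ), and dA = r dr dθ.

Under the substitution, the integrand becomes 4r^4, so

    ∬_D (4(x^2 + y^2)^2) dA = ∫_{0}^{2π} ∫_{1}^{5} (4r^4) · r dr dθ.

Inner integral (in r): ∫_{1}^{5} (4r^4) · r dr = 10416.

Outer integral (in θ): ∫_{0}^{2π} (10416) dθ = 20832π.

Therefore ∬_D (4(x^2 + y^2)^2) dA = 20832π.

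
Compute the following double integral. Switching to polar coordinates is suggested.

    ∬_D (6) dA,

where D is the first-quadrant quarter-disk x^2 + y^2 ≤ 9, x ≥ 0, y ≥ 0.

The region D is 0 ≤ r ≤ 3, 0 ≤ θ ≤ π/2 in polar coordinates, where x = r cos(θ), y = r sin(θ), and dA = r dr dθ.

Under the substitution, the integrand becomes 6, so

    ∬_D (6) dA = ∫_{0}^{π/2} ∫_{0}^{3} (6) · r dr dθ.

Inner integral (in r): ∫_{0}^{3} (6) · r dr = 27.

Outer integral (in θ): ∫_{0}^{π/2} (27) dθ = 27π/2.

Therefore ∬_D (6) dA = 27π/2.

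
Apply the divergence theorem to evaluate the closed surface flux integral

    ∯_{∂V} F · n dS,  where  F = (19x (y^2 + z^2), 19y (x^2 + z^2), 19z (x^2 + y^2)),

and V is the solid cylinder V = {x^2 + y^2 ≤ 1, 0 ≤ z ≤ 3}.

By the divergence theorem,

    ∯_{∂V} F · n dS = ∭_V (∇ · F) dV.

Compute the divergence:
    ∇ · F = ∂F_x/∂x + ∂F_y/∂y + ∂F_z/∂z = 19y^2 + 19z^2 + 19x^2 + 19z^2 + 19x^2 + 19y^2 = 38x^2 + 38y^2 + 38z^2.

In cylindrical coordinates, x = r cos(θ), y = r sin(θ), z = z, dV = r dr dθ dz, with 0 ≤ r ≤ 1, 0 ≤ θ ≤ 2π, 0 ≤ z ≤ 3.

The integrand, after substitution and multiplying by the volume element, becomes (38r^2 + 38z^2) · r, so

    ∭_V (∇·F) dV = ∫_0^{2π} ∫_0^{1} ∫_0^{3} (38r^2 + 38z^2) · r dz dr dθ.

Inner (z from 0 to 3): 114r (r^2 + 3).
Middle (r from 0 to 1): 399/2.
Outer (θ from 0 to 2π): 399π.

Therefore ∯_{∂V} F · n dS = 399π.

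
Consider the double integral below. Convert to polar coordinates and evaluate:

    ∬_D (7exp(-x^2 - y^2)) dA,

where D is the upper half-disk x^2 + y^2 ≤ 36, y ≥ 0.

The region D is 0 ≤ r ≤ 6, 0 ≤ θ ≤ π in polar coordinates, where x = r cos(θ), y = r sin(θ), and dA = r dr dθ.

Under the substitution, the integrand becomes 7exp(-r^2), so

    ∬_D (7exp(-x^2 - y^2)) dA = ∫_{0}^{π} ∫_{0}^{6} (7exp(-r^2)) · r dr dθ.

Inner integral (in r): ∫_{0}^{6} (7exp(-r^2)) · r dr = 7/2 - 7exp(-36)/2.

Outer integral (in θ): ∫_{0}^{π} (7/2 - 7exp(-36)/2) dθ = -7π (1 - exp(36))exp(-36)/2.

Therefore ∬_D (7exp(-x^2 - y^2)) dA = -7π (1 - exp(36))exp(-36)/2.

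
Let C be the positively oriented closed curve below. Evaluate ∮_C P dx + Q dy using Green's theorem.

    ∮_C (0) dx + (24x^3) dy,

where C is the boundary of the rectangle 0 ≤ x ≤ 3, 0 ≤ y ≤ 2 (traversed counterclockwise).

Green's theorem converts the closed line integral into a double integral over the enclosed region D:

    ∮_C P dx + Q dy = ∬_D (∂Q/∂x - ∂P/∂y) dA.

Here P = 0, Q = 24x^3, so

    ∂Q/∂x = 72x^2,    ∂P/∂y = 0,
    ∂Q/∂x - ∂P/∂y = 72x^2.

D is the region 0 ≤ x ≤ 3, 0 ≤ y ≤ 2. Evaluating the double integral:

    ∬_D (72x^2) dA = ∫_0^{3} ∫_0^{2} (72x^2) dy dx.

Inner (y from 0 to 2): 144x^2.
Outer (x from 0 to 3): 1296.

Therefore ∮_C P dx + Q dy = 1296.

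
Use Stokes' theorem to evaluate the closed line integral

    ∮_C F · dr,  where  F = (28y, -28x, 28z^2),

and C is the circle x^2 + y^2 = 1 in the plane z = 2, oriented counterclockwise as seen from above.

Let S be the flat disk x^2 + y^2 ≤ 1 in the plane z = 2, with upward unit normal n̂ = ẑ. By Stokes' theorem,

    ∮_C F · dr = ∬_S (∇ × F) · n̂ dS = ∬_D (curl F)_z dA,

where D is the disk x^2 + y^2 ≤ 1.

Compute the curl of F = (28y, -28x, 28z^2):
    (∇ × F)_x = ∂F_z/∂y - ∂F_y/∂z = 0,
    (∇ × F)_y = ∂F_x/∂z - ∂F_z/∂x = 0,
    (∇ × F)_z = ∂F_y/∂x - ∂F_x/∂y = -56.

On z = 2, (curl F)_z = -56.

Convert to polar (x = r cos θ, y = r sin θ, dA = r dr dθ); the integrand becomes -56, so

    ∬_D (curl F)_z dA = ∫_0^{2π} ∫_0^{1} (-56) · r dr dθ.

Inner (r from 0 to 1): -28.
Outer (θ from 0 to 2π): -56π.

Therefore ∮_C F · dr = -56π.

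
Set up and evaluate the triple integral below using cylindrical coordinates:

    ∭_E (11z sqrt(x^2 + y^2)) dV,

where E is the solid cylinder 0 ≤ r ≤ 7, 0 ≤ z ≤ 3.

In cylindrical coordinates, x = r cos(θ), y = r sin(θ), z = z, and dV = r dr dθ dz.

The integrand becomes 11r z, so

    ∭_E (11z sqrt(x^2 + y^2)) dV = ∫_{0}^{2π} ∫_{0}^{7} ∫_{0}^{3} (11r z) · r dz dr dθ.

Inner (z): 99r^2/2.
Middle (r from 0 to 7): 11319/2.
Outer (θ): 11319π.

Therefore the triple integral equals 11319π.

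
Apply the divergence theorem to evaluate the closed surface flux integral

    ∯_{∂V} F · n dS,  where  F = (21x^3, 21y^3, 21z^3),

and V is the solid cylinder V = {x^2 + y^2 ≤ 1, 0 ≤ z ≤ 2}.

By the divergence theorem,

    ∯_{∂V} F · n dS = ∭_V (∇ · F) dV.

Compute the divergence:
    ∇ · F = ∂F_x/∂x + ∂F_y/∂y + ∂F_z/∂z = 63x^2 + 63y^2 + 63z^2.

In cylindrical coordinates, x = r cos(θ), y = r sin(θ), z = z, dV = r dr dθ dz, with 0 ≤ r ≤ 1, 0 ≤ θ ≤ 2π, 0 ≤ z ≤ 2.

The integrand, after substitution and multiplying by the volume element, becomes (63r^2 + 63z^2) · r, so

    ∭_V (∇·F) dV = ∫_0^{2π} ∫_0^{1} ∫_0^{2} (63r^2 + 63z^2) · r dz dr dθ.

Inner (z from 0 to 2): 126r^3 + 168r.
Middle (r from 0 to 1): 231/2.
Outer (θ from 0 to 2π): 231π.

Therefore ∯_{∂V} F · n dS = 231π.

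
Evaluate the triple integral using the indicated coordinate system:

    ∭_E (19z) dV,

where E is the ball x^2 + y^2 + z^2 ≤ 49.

In spherical coordinates, x = ρ sin(φ) cos(θ), y = ρ sin(φ) sin(θ), z = ρ cos(φ), and dV = ρ^2 sin(φ) dρ dφ dθ.

The integrand becomes 19ρ cos(φ), so

    ∭_E (19z) dV = ∫_{0}^{2π} ∫_{0}^{π} ∫_{0}^{7} (19ρ cos(φ)) · ρ^2 sin(φ) dρ dφ dθ.

Inner (ρ): 45619sin(2φ)/8.
Middle (φ): 0.
Outer (θ): 0.

Therefore the triple integral equals 0.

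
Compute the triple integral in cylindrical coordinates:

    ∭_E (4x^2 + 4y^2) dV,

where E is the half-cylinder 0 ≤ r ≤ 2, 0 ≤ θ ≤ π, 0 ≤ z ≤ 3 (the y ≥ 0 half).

In cylindrical coordinates, x = r cos(θ), y = r sin(θ), z = z, and dV = r dr dθ dz.

The integrand becomes 4r^2, so

    ∭_E (4x^2 + 4y^2) dV = ∫_{0}^{π} ∫_{0}^{2} ∫_{0}^{3} (4r^2) · r dz dr dθ.

Inner (z): 12r^3.
Middle (r from 0 to 2): 48.
Outer (θ): 48π.

Therefore the triple integral equals 48π.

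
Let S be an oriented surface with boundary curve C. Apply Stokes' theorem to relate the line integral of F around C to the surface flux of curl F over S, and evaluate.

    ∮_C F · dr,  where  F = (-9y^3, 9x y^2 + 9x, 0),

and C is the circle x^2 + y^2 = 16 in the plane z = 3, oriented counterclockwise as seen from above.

Let S be the flat disk x^2 + y^2 ≤ 16 in the plane z = 3, with upward unit normal n̂ = ẑ. By Stokes' theorem,

    ∮_C F · dr = ∬_S (∇ × F) · n̂ dS = ∬_D (curl F)_z dA,

where D is the disk x^2 + y^2 ≤ 16.

Compute the curl of F = (-9y^3, 9x y^2 + 9x, 0):
    (∇ × F)_x = ∂F_z/∂y - ∂F_y/∂z = 0,
    (∇ × F)_y = ∂F_x/∂z - ∂F_z/∂x = 0,
    (∇ × F)_z = ∂F_y/∂x - ∂F_x/∂y = 36y^2 + 9.

On z = 3, (curl F)_z = 36y^2 + 9.

Convert to polar (x = r cos θ, y = r sin θ, dA = r dr dθ); the integrand becomes 36r^2sin(θ)^2 + 9, so

    ∬_D (curl F)_z dA = ∫_0^{2π} ∫_0^{4} (36r^2sin(θ)^2 + 9) · r dr dθ.

Inner (r from 0 to 4): 2304sin(θ)^2 + 72.
Outer (θ from 0 to 2π): 2448π.

Therefore ∮_C F · dr = 2448π.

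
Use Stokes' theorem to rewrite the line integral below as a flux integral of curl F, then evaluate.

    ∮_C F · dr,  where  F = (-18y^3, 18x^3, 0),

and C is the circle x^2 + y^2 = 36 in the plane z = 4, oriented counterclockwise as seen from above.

Let S be the flat disk x^2 + y^2 ≤ 36 in the plane z = 4, with upward unit normal n̂ = ẑ. By Stokes' theorem,

    ∮_C F · dr = ∬_S (∇ × F) · n̂ dS = ∬_D (curl F)_z dA,

where D is the disk x^2 + y^2 ≤ 36.

Compute the curl of F = (-18y^3, 18x^3, 0):
    (∇ × F)_x = ∂F_z/∂y - ∂F_y/∂z = 0,
    (∇ × F)_y = ∂F_x/∂z - ∂F_z/∂x = 0,
    (∇ × F)_z = ∂F_y/∂x - ∂F_x/∂y = 54x^2 + 54y^2.

On z = 4, (curl F)_z = 54x^2 + 54y^2.

Convert to polar (x = r cos θ, y = r sin θ, dA = r dr dθ); the integrand becomes 54r^2, so

    ∬_D (curl F)_z dA = ∫_0^{2π} ∫_0^{6} (54r^2) · r dr dθ.

Inner (r from 0 to 6): 17496.
Outer (θ from 0 to 2π): 34992π.

Therefore ∮_C F · dr = 34992π.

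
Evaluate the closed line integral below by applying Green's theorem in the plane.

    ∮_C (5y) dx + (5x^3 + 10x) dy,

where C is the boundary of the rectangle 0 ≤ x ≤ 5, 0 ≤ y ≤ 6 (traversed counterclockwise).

Green's theorem converts the closed line integral into a double integral over the enclosed region D:

    ∮_C P dx + Q dy = ∬_D (∂Q/∂x - ∂P/∂y) dA.

Here P = 5y, Q = 5x^3 + 10x, so

    ∂Q/∂x = 15x^2 + 10,    ∂P/∂y = 5,
    ∂Q/∂x - ∂P/∂y = 15x^2 + 5.

D is the region 0 ≤ x ≤ 5, 0 ≤ y ≤ 6. Evaluating the double integral:

    ∬_D (15x^2 + 5) dA = ∫_0^{5} ∫_0^{6} (15x^2 + 5) dy dx.

Inner (y from 0 to 6): 90x^2 + 30.
Outer (x from 0 to 5): 3900.

Therefore ∮_C P dx + Q dy = 3900.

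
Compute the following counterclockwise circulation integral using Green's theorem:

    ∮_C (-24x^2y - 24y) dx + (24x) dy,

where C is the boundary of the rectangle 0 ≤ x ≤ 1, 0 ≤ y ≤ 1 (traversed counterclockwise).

Green's theorem converts the closed line integral into a double integral over the enclosed region D:

    ∮_C P dx + Q dy = ∬_D (∂Q/∂x - ∂P/∂y) dA.

Here P = -24x^2y - 24y, Q = 24x, so

    ∂Q/∂x = 24,    ∂P/∂y = -24x^2 - 24,
    ∂Q/∂x - ∂P/∂y = 24x^2 + 48.

D is the region 0 ≤ x ≤ 1, 0 ≤ y ≤ 1. Evaluating the double integral:

    ∬_D (24x^2 + 48) dA = ∫_0^{1} ∫_0^{1} (24x^2 + 48) dy dx.

Inner (y from 0 to 1): 24x^2 + 48.
Outer (x from 0 to 1): 56.

Therefore ∮_C P dx + Q dy = 56.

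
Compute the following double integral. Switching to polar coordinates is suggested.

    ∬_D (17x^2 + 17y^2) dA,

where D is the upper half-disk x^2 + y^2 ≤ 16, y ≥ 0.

The region D is 0 ≤ r ≤ 4, 0 ≤ θ ≤ π in polar coordinates, where x = r cos(θ), y = r sin(θ), and dA = r dr dθ.

Under the substitution, the integrand becomes 17r^2, so

    ∬_D (17x^2 + 17y^2) dA = ∫_{0}^{π} ∫_{0}^{4} (17r^2) · r dr dθ.

Inner integral (in r): ∫_{0}^{4} (17r^2) · r dr = 1088.

Outer integral (in θ): ∫_{0}^{π} (1088) dθ = 1088π.

Therefore ∬_D (17x^2 + 17y^2) dA = 1088π.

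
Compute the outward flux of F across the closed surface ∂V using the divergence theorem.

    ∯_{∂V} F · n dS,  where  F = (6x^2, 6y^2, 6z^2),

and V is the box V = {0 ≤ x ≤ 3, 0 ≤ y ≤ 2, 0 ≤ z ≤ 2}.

By the divergence theorem,

    ∯_{∂V} F · n dS = ∭_V (∇ · F) dV.

Compute the divergence:
    ∇ · F = ∂F_x/∂x + ∂F_y/∂y + ∂F_z/∂z = 12x + 12y + 12z.

V is a rectangular box, so dV = dx dy dz with 0 ≤ x ≤ 3, 0 ≤ y ≤ 2, 0 ≤ z ≤ 2.

Integrate (12x + 12y + 12z) over V as an iterated integral:

    ∭_V (∇·F) dV = ∫_0^{3} ∫_0^{2} ∫_0^{2} (12x + 12y + 12z) dz dy dx.

Inner (z from 0 to 2): 24x + 24y + 24.
Middle (y from 0 to 2): 48x + 96.
Outer (x from 0 to 3): 504.

Therefore ∯_{∂V} F · n dS = 504.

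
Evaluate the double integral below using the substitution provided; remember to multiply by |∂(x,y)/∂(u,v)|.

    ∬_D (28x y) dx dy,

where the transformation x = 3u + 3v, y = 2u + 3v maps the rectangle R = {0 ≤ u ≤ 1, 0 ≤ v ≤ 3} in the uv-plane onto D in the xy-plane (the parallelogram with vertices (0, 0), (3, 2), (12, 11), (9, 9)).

Compute the Jacobian determinant of (x, y) with respect to (u, v):

    ∂(x,y)/∂(u,v) = | 3  3 | = (3)(3) - (3)(2) = 3.
                   | 2  3 |

Its absolute value is |J| = 3 (the area scaling factor).

Substituting x = 3u + 3v, y = 2u + 3v into the integrand,

    28x y → 168u^2 + 420u v + 252v^2,

so the integral becomes

    ∬_R (168u^2 + 420u v + 252v^2) · |J| du dv = ∫_0^1 ∫_0^3 (504u^2 + 1260u v + 756v^2) dv du.

Inner (v): 1512u^2 + 5670u + 6804.
Outer (u): 10143.

Therefore ∬_D (28x y) dx dy = 10143.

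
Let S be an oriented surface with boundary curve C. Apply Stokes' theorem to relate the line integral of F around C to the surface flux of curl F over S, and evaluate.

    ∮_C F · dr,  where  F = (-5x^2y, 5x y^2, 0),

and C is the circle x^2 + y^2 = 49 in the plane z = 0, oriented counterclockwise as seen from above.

Let S be the flat disk x^2 + y^2 ≤ 49 in the plane z = 0, with upward unit normal n̂ = ẑ. By Stokes' theorem,

    ∮_C F · dr = ∬_S (∇ × F) · n̂ dS = ∬_D (curl F)_z dA,

where D is the disk x^2 + y^2 ≤ 49.

Compute the curl of F = (-5x^2y, 5x y^2, 0):
    (∇ × F)_x = ∂F_z/∂y - ∂F_y/∂z = 0,
    (∇ × F)_y = ∂F_x/∂z - ∂F_z/∂x = 0,
    (∇ × F)_z = ∂F_y/∂x - ∂F_x/∂y = 5x^2 + 5y^2.

On z = 0, (curl F)_z = 5x^2 + 5y^2.

Convert to polar (x = r cos θ, y = r sin θ, dA = r dr dθ); the integrand becomes 5r^2, so

    ∬_D (curl F)_z dA = ∫_0^{2π} ∫_0^{7} (5r^2) · r dr dθ.

Inner (r from 0 to 7): 12005/4.
Outer (θ from 0 to 2π): 12005π/2.

Therefore ∮_C F · dr = 12005π/2.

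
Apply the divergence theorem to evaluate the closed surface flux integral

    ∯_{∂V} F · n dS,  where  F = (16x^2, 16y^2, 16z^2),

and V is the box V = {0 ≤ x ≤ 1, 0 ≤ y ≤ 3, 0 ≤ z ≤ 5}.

By the divergence theorem,

    ∯_{∂V} F · n dS = ∭_V (∇ · F) dV.

Compute the divergence:
    ∇ · F = ∂F_x/∂x + ∂F_y/∂y + ∂F_z/∂z = 32x + 32y + 32z.

V is a rectangular box, so dV = dx dy dz with 0 ≤ x ≤ 1, 0 ≤ y ≤ 3, 0 ≤ z ≤ 5.

Integrate (32x + 32y + 32z) over V as an iterated integral:

    ∭_V (∇·F) dV = ∫_0^{1} ∫_0^{3} ∫_0^{5} (32x + 32y + 32z) dz dy dx.

Inner (z from 0 to 5): 160x + 160y + 400.
Middle (y from 0 to 3): 480x + 1920.
Outer (x from 0 to 1): 2160.

Therefore ∯_{∂V} F · n dS = 2160.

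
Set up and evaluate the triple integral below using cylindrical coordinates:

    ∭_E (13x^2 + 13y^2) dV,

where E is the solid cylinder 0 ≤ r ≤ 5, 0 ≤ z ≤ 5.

In cylindrical coordinates, x = r cos(θ), y = r sin(θ), z = z, and dV = r dr dθ dz.

The integrand becomes 13r^2, so

    ∭_E (13x^2 + 13y^2) dV = ∫_{0}^{2π} ∫_{0}^{5} ∫_{0}^{5} (13r^2) · r dz dr dθ.

Inner (z): 65r^3.
Middle (r from 0 to 5): 40625/4.
Outer (θ): 40625π/2.

Therefore the triple integral equals 40625π/2.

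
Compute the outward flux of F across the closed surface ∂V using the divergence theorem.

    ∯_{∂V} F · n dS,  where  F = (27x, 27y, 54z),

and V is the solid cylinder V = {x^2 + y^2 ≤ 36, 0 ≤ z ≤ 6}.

By the divergence theorem,

    ∯_{∂V} F · n dS = ∭_V (∇ · F) dV.

Compute the divergence:
    ∇ · F = ∂F_x/∂x + ∂F_y/∂y + ∂F_z/∂z = 27 + 27 + 54 = 108.

In cylindrical coordinates, x = r cos(θ), y = r sin(θ), z = z, dV = r dr dθ dz, with 0 ≤ r ≤ 6, 0 ≤ θ ≤ 2π, 0 ≤ z ≤ 6.

The integrand, after substitution and multiplying by the volume element, becomes (108) · r, so

    ∭_V (∇·F) dV = ∫_0^{2π} ∫_0^{6} ∫_0^{6} (108) · r dz dr dθ.

Inner (z from 0 to 6): 648r.
Middle (r from 0 to 6): 11664.
Outer (θ from 0 to 2π): 23328π.

Therefore ∯_{∂V} F · n dS = 23328π.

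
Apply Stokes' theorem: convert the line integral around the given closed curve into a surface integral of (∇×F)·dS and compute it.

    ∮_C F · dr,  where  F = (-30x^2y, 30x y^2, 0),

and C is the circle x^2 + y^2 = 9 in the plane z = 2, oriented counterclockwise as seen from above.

Let S be the flat disk x^2 + y^2 ≤ 9 in the plane z = 2, with upward unit normal n̂ = ẑ. By Stokes' theorem,

    ∮_C F · dr = ∬_S (∇ × F) · n̂ dS = ∬_D (curl F)_z dA,

where D is the disk x^2 + y^2 ≤ 9.

Compute the curl of F = (-30x^2y, 30x y^2, 0):
    (∇ × F)_x = ∂F_z/∂y - ∂F_y/∂z = 0,
    (∇ × F)_y = ∂F_x/∂z - ∂F_z/∂x = 0,
    (∇ × F)_z = ∂F_y/∂x - ∂F_x/∂y = 30x^2 + 30y^2.

On z = 2, (curl F)_z = 30x^2 + 30y^2.

Convert to polar (x = r cos θ, y = r sin θ, dA = r dr dθ); the integrand becomes 30r^2, so

    ∬_D (curl F)_z dA = ∫_0^{2π} ∫_0^{3} (30r^2) · r dr dθ.

Inner (r from 0 to 3): 1215/2.
Outer (θ from 0 to 2π): 1215π.

Therefore ∮_C F · dr = 1215π.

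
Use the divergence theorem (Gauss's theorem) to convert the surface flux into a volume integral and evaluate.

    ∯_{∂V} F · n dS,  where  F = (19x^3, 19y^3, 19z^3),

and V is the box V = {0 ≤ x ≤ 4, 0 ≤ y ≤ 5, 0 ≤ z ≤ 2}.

By the divergence theorem,

    ∯_{∂V} F · n dS = ∭_V (∇ · F) dV.

Compute the divergence:
    ∇ · F = ∂F_x/∂x + ∂F_y/∂y + ∂F_z/∂z = 57x^2 + 57y^2 + 57z^2.

V is a rectangular box, so dV = dx dy dz with 0 ≤ x ≤ 4, 0 ≤ y ≤ 5, 0 ≤ z ≤ 2.

Integrate (57x^2 + 57y^2 + 57z^2) over V as an iterated integral:

    ∭_V (∇·F) dV = ∫_0^{4} ∫_0^{5} ∫_0^{2} (57x^2 + 57y^2 + 57z^2) dz dy dx.

Inner (z from 0 to 2): 114x^2 + 114y^2 + 152.
Middle (y from 0 to 5): 570x^2 + 5510.
Outer (x from 0 to 4): 34200.

Therefore ∯_{∂V} F · n dS = 34200.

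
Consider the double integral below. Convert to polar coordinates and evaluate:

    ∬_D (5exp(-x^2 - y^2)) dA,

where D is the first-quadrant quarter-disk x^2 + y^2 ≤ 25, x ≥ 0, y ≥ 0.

The region D is 0 ≤ r ≤ 5, 0 ≤ θ ≤ π/2 in polar coordinates, where x = r cos(θ), y = r sin(θ), and dA = r dr dθ.

Under the substitution, the integrand becomes 5exp(-r^2), so

    ∬_D (5exp(-x^2 - y^2)) dA = ∫_{0}^{π/2} ∫_{0}^{5} (5exp(-r^2)) · r dr dθ.

Inner integral (in r): ∫_{0}^{5} (5exp(-r^2)) · r dr = 5/2 - 5exp(-25)/2.

Outer integral (in θ): ∫_{0}^{π/2} (5/2 - 5exp(-25)/2) dθ = -5π (1 - exp(25))exp(-25)/4.

Therefore ∬_D (5exp(-x^2 - y^2)) dA = -5π (1 - exp(25))exp(-25)/4.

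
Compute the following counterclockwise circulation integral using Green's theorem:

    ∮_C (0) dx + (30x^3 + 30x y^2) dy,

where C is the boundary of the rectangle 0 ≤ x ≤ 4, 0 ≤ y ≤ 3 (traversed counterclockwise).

Green's theorem converts the closed line integral into a double integral over the enclosed region D:

    ∮_C P dx + Q dy = ∬_D (∂Q/∂x - ∂P/∂y) dA.

Here P = 0, Q = 30x^3 + 30x y^2, so

    ∂Q/∂x = 90x^2 + 30y^2,    ∂P/∂y = 0,
    ∂Q/∂x - ∂P/∂y = 90x^2 + 30y^2.

D is the region 0 ≤ x ≤ 4, 0 ≤ y ≤ 3. Evaluating the double integral:

    ∬_D (90x^2 + 30y^2) dA = ∫_0^{4} ∫_0^{3} (90x^2 + 30y^2) dy dx.

Inner (y from 0 to 3): 270x^2 + 270.
Outer (x from 0 to 4): 6840.

Therefore ∮_C P dx + Q dy = 6840.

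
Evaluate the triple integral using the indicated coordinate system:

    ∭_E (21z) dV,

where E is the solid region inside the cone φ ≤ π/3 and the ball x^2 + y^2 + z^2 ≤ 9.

In spherical coordinates, x = ρ sin(φ) cos(θ), y = ρ sin(φ) sin(θ), z = ρ cos(φ), and dV = ρ^2 sin(φ) dρ dφ dθ.

The integrand becomes 21ρ cos(φ), so

    ∭_E (21z) dV = ∫_{0}^{2π} ∫_{0}^{π/3} ∫_{0}^{3} (21ρ cos(φ)) · ρ^2 sin(φ) dρ dφ dθ.

Inner (ρ): 1701sin(2φ)/8.
Middle (φ): 5103/32.
Outer (θ): 5103π/16.

Therefore the triple integral equals 5103π/16.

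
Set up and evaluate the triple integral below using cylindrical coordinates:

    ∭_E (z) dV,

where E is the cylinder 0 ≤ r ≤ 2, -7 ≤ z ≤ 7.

In cylindrical coordinates, x = r cos(θ), y = r sin(θ), z = z, and dV = r dr dθ dz.

The integrand becomes z, so

    ∭_E (z) dV = ∫_{0}^{2π} ∫_{0}^{2} ∫_{-7}^{7} (z) · r dz dr dθ.

Inner (z): 0.
Middle (r from 0 to 2): 0.
Outer (θ): 0.

Therefore the triple integral equals 0.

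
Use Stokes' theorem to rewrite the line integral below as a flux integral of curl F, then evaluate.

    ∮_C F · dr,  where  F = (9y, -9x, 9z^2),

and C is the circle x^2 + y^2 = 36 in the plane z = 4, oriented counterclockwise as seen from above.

Let S be the flat disk x^2 + y^2 ≤ 36 in the plane z = 4, with upward unit normal n̂ = ẑ. By Stokes' theorem,

    ∮_C F · dr = ∬_S (∇ × F) · n̂ dS = ∬_D (curl F)_z dA,

where D is the disk x^2 + y^2 ≤ 36.

Compute the curl of F = (9y, -9x, 9z^2):
    (∇ × F)_x = ∂F_z/∂y - ∂F_y/∂z = 0,
    (∇ × F)_y = ∂F_x/∂z - ∂F_z/∂x = 0,
    (∇ × F)_z = ∂F_y/∂x - ∂F_x/∂y = -18.

On z = 4, (curl F)_z = -18.

Convert to polar (x = r cos θ, y = r sin θ, dA = r dr dθ); the integrand becomes -18, so

    ∬_D (curl F)_z dA = ∫_0^{2π} ∫_0^{6} (-18) · r dr dθ.

Inner (r from 0 to 6): -324.
Outer (θ from 0 to 2π): -648π.

Therefore ∮_C F · dr = -648π.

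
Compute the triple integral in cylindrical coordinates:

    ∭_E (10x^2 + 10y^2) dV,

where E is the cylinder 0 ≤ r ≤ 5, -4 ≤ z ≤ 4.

In cylindrical coordinates, x = r cos(θ), y = r sin(θ), z = z, and dV = r dr dθ dz.

The integrand becomes 10r^2, so

    ∭_E (10x^2 + 10y^2) dV = ∫_{0}^{2π} ∫_{0}^{5} ∫_{-4}^{4} (10r^2) · r dz dr dθ.

Inner (z): 80r^3.
Middle (r from 0 to 5): 12500.
Outer (θ): 25000π.

Therefore the triple integral equals 25000π.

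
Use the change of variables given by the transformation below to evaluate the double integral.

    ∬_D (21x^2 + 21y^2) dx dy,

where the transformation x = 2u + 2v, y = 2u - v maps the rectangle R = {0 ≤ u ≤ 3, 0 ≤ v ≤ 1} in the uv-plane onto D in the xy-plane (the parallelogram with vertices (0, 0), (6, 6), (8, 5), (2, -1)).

Compute the Jacobian determinant of (x, y) with respect to (u, v):

    ∂(x,y)/∂(u,v) = | 2  2 | = (2)(-1) - (2)(2) = -6.
                   | 2  -1 |

Its absolute value is |J| = 6 (the area scaling factor).

Substituting x = 2u + 2v, y = 2u - v into the integrand,

    21x^2 + 21y^2 → 168u^2 + 84u v + 105v^2,

so the integral becomes

    ∬_R (168u^2 + 84u v + 105v^2) · |J| du dv = ∫_0^3 ∫_0^1 (1008u^2 + 504u v + 630v^2) dv du.

Inner (v): 1008u^2 + 252u + 210.
Outer (u): 10836.

Therefore ∬_D (21x^2 + 21y^2) dx dy = 10836.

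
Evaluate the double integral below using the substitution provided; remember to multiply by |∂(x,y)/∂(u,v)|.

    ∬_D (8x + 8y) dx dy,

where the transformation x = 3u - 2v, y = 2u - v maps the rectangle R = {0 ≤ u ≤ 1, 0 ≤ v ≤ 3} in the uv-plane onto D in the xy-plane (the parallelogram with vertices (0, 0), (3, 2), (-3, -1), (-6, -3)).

Compute the Jacobian determinant of (x, y) with respect to (u, v):

    ∂(x,y)/∂(u,v) = | 3  -2 | = (3)(-1) - (-2)(2) = 1.
                   | 2  -1 |

Its absolute value is |J| = 1 (the area scaling factor).

Substituting x = 3u - 2v, y = 2u - v into the integrand,

    8x + 8y → 40u - 24v,

so the integral becomes

    ∬_R (40u - 24v) · |J| du dv = ∫_0^1 ∫_0^3 (40u - 24v) dv du.

Inner (v): 120u - 108.
Outer (u): -48.

Therefore ∬_D (8x + 8y) dx dy = -48.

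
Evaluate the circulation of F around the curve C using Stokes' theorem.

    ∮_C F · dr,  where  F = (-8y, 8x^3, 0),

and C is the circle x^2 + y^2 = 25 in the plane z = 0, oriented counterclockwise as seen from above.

Let S be the flat disk x^2 + y^2 ≤ 25 in the plane z = 0, with upward unit normal n̂ = ẑ. By Stokes' theorem,

    ∮_C F · dr = ∬_S (∇ × F) · n̂ dS = ∬_D (curl F)_z dA,

where D is the disk x^2 + y^2 ≤ 25.

Compute the curl of F = (-8y, 8x^3, 0):
    (∇ × F)_x = ∂F_z/∂y - ∂F_y/∂z = 0,
    (∇ × F)_y = ∂F_x/∂z - ∂F_z/∂x = 0,
    (∇ × F)_z = ∂F_y/∂x - ∂F_x/∂y = 24x^2 + 8.

On z = 0, (curl F)_z = 24x^2 + 8.

Convert to polar (x = r cos θ, y = r sin θ, dA = r dr dθ); the integrand becomes 24r^2cos(θ)^2 + 8, so

    ∬_D (curl F)_z dA = ∫_0^{2π} ∫_0^{5} (24r^2cos(θ)^2 + 8) · r dr dθ.

Inner (r from 0 to 5): 3750cos(θ)^2 + 100.
Outer (θ from 0 to 2π): 3950π.

Therefore ∮_C F · dr = 3950π.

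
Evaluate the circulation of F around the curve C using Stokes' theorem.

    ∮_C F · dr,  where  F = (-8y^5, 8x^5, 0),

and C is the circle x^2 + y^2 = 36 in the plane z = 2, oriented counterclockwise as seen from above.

Let S be the flat disk x^2 + y^2 ≤ 36 in the plane z = 2, with upward unit normal n̂ = ẑ. By Stokes' theorem,

    ∮_C F · dr = ∬_S (∇ × F) · n̂ dS = ∬_D (curl F)_z dA,

where D is the disk x^2 + y^2 ≤ 36.

Compute the curl of F = (-8y^5, 8x^5, 0):
    (∇ × F)_x = ∂F_z/∂y - ∂F_y/∂z = 0,
    (∇ × F)_y = ∂F_x/∂z - ∂F_z/∂x = 0,
    (∇ × F)_z = ∂F_y/∂x - ∂F_x/∂y = 40x^4 + 40y^4.

On z = 2, (curl F)_z = 40x^4 + 40y^4.

Convert to polar (x = r cos θ, y = r sin θ, dA = r dr dθ); the integrand becomes 40r^4(sin(θ)^4 + cos(θ)^4), so

    ∬_D (curl F)_z dA = ∫_0^{2π} ∫_0^{6} (40r^4(sin(θ)^4 + cos(θ)^4)) · r dr dθ.

Inner (r from 0 to 6): 311040sin(θ)^4 + 311040cos(θ)^4.
Outer (θ from 0 to 2π): 466560π.

Therefore ∮_C F · dr = 466560π.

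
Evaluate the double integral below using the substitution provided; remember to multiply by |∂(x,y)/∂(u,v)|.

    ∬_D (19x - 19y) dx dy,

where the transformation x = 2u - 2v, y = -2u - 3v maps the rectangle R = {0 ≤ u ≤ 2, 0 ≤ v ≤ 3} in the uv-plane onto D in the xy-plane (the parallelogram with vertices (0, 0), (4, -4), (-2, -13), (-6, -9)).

Compute the Jacobian determinant of (x, y) with respect to (u, v):

    ∂(x,y)/∂(u,v) = | 2  -2 | = (2)(-3) - (-2)(-2) = -10.
                   | -2  -3 |

Its absolute value is |J| = 10 (the area scaling factor).

Substituting x = 2u - 2v, y = -2u - 3v into the integrand,

    19x - 19y → 76u + 19v,

so the integral becomes

    ∬_R (76u + 19v) · |J| du dv = ∫_0^2 ∫_0^3 (760u + 190v) dv du.

Inner (v): 2280u + 855.
Outer (u): 6270.

Therefore ∬_D (19x - 19y) dx dy = 6270.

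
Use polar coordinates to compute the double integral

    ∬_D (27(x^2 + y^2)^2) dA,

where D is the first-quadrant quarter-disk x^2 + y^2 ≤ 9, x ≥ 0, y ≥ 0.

The region D is 0 ≤ r ≤ 3, 0 ≤ θ ≤ π/2 in polar coordinates, where x = r cos(θ), y = r sin(θ), and dA = r dr dθ.

Under the substitution, the integrand becomes 27r^4, so

    ∬_D (27(x^2 + y^2)^2) dA = ∫_{0}^{π/2} ∫_{0}^{3} (27r^4) · r dr dθ.

Inner integral (in r): ∫_{0}^{3} (27r^4) · r dr = 6561/2.

Outer integral (in θ): ∫_{0}^{π/2} (6561/2) dθ = 6561π/4.

Therefore ∬_D (27(x^2 + y^2)^2) dA = 6561π/4.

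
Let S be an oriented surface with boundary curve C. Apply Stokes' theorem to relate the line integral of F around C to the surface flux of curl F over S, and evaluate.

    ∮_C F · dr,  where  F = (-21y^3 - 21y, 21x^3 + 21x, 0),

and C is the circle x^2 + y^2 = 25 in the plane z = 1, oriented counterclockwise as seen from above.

Let S be the flat disk x^2 + y^2 ≤ 25 in the plane z = 1, with upward unit normal n̂ = ẑ. By Stokes' theorem,

    ∮_C F · dr = ∬_S (∇ × F) · n̂ dS = ∬_D (curl F)_z dA,

where D is the disk x^2 + y^2 ≤ 25.

Compute the curl of F = (-21y^3 - 21y, 21x^3 + 21x, 0):
    (∇ × F)_x = ∂F_z/∂y - ∂F_y/∂z = 0,
    (∇ × F)_y = ∂F_x/∂z - ∂F_z/∂x = 0,
    (∇ × F)_z = ∂F_y/∂x - ∂F_x/∂y = 63x^2 + 63y^2 + 42.

On z = 1, (curl F)_z = 63x^2 + 63y^2 + 42.

Convert to polar (x = r cos θ, y = r sin θ, dA = r dr dθ); the integrand becomes 63r^2 + 42, so

    ∬_D (curl F)_z dA = ∫_0^{2π} ∫_0^{5} (63r^2 + 42) · r dr dθ.

Inner (r from 0 to 5): 41475/4.
Outer (θ from 0 to 2π): 41475π/2.

Therefore ∮_C F · dr = 41475π/2.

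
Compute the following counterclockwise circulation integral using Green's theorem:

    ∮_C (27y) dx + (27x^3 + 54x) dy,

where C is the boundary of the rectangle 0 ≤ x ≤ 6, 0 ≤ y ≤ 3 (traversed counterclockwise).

Green's theorem converts the closed line integral into a double integral over the enclosed region D:

    ∮_C P dx + Q dy = ∬_D (∂Q/∂x - ∂P/∂y) dA.

Here P = 27y, Q = 27x^3 + 54x, so

    ∂Q/∂x = 81x^2 + 54,    ∂P/∂y = 27,
    ∂Q/∂x - ∂P/∂y = 81x^2 + 27.

D is the region 0 ≤ x ≤ 6, 0 ≤ y ≤ 3. Evaluating the double integral:

    ∬_D (81x^2 + 27) dA = ∫_0^{6} ∫_0^{3} (81x^2 + 27) dy dx.

Inner (y from 0 to 3): 243x^2 + 81.
Outer (x from 0 to 6): 17982.

Therefore ∮_C P dx + Q dy = 17982.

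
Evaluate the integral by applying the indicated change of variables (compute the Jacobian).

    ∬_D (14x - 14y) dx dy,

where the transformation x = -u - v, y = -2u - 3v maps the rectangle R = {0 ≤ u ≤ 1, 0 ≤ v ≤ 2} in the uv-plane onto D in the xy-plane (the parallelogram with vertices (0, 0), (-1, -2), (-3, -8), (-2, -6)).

Compute the Jacobian determinant of (x, y) with respect to (u, v):

    ∂(x,y)/∂(u,v) = | -1  -1 | = (-1)(-3) - (-1)(-2) = 1.
                   | -2  -3 |

Its absolute value is |J| = 1 (the area scaling factor).

Substituting x = -u - v, y = -2u - 3v into the integrand,

    14x - 14y → 14u + 28v,

so the integral becomes

    ∬_R (14u + 28v) · |J| du dv = ∫_0^1 ∫_0^2 (14u + 28v) dv du.

Inner (v): 28u + 56.
Outer (u): 70.

Therefore ∬_D (14x - 14y) dx dy = 70.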